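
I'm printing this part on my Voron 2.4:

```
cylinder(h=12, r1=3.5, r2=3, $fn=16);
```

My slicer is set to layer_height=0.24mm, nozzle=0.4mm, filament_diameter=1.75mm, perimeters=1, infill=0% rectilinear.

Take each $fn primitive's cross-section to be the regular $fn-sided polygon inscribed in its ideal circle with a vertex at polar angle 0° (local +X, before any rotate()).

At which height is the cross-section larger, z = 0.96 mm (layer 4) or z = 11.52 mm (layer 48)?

Layer 4 (z = 0.96): the cone contributes a regular 16-gon of circumradius 3.460 (interpolated between r1=3.5 and r2=3 at t=0.080) (area = (16/2)·3.460²·sin(360°/16) = 36.65 mm²). So its area = 36.65 mm². Layer 48 (z = 11.52): the cone contributes a regular 16-gon of circumradius 3.020 (interpolated between r1=3.5 and r2=3 at t=0.960) (area = (16/2)·3.020²·sin(360°/16) = 27.92 mm²). So its area = 27.92 mm². Layer 4 is larger (36.65 vs 27.92 mm²).

layer 4 (z = 0.96 mm)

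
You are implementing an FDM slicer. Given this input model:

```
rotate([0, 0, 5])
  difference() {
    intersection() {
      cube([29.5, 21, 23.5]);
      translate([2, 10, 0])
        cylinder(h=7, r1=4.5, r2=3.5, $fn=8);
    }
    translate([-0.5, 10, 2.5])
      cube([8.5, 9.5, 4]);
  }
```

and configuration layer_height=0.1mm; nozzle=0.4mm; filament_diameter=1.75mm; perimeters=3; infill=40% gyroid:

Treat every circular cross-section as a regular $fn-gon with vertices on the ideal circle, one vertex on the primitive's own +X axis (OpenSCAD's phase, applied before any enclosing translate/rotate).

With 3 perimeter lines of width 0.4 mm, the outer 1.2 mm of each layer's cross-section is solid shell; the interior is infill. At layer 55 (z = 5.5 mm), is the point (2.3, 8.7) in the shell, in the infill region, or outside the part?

At z = 5.5 mm: the cube (footprint 29.5×21) is included at this height; the cone at (2, 10) (r1=4.5→r2=3.5) has section circumradius 3.714 here — a regular 8-gon; Taking the intersection: the cone at (2, 10) partially overlaps the 29.5×21 cube; clipping to the common part keeps 32.71 mm² — 1 connected region; the 8.5×9.5 cube at (-0.5, 10) contributes its full rectangle; After the difference (first − rest): starting from the result so far, the 8.5×9.5 cube at (-0.5, 10) partially overlaps it — only the 16.36 mm² overlap (of its 80.75 mm²) is removed, clipping the outline — 1 connected region; (whole slice rotated 5° about Z — lengths, areas and connectivity unchanged). Overall, the cross-section is a single solid region. Undo the 5° rotation: the query point maps to (3.050, 8.466) in the un-rotated model frame. The nearest boundary edge runs (0.00, 10.00)→(5.71, 10.00); distance from the point to it = 1.53 mm. The point is inside the cross-section and 1.53 mm from the nearest boundary — more than the 1.2 mm shell width (3 × 0.4), so it's in the infill interior.

infill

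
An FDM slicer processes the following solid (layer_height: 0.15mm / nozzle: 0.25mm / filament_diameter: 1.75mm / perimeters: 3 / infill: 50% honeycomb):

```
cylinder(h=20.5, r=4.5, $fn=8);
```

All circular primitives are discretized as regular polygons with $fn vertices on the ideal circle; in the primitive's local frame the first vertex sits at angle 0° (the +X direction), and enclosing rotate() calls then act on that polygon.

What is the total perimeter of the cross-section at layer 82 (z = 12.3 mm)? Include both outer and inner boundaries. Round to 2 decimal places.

27.55 mm

At z = 12.3 mm: the r=4.5 cylinder contributes a regular 8-gon of circumradius 4.5 (perimeter = 2·8·4.500·sin(180°/8) = 27.55 mm). Overall, the cross-section is a single solid region. Total boundary length (outer) = 27.55 mm.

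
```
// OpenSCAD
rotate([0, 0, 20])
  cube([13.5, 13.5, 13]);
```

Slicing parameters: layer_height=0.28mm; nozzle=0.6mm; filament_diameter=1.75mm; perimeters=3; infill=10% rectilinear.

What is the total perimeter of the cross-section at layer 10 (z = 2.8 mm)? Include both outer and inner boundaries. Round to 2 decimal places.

54.00 mm

At z = 2.8 mm: the cube (footprint 13.5×13.5) is included at this height (perimeter 54.00 mm); (rotated 20° about Z; rotation is an isometry so areas/perimeters/island counts are preserved). Overall, the cross-section is a single solid region. Total boundary length (outer) = 54.00 mm.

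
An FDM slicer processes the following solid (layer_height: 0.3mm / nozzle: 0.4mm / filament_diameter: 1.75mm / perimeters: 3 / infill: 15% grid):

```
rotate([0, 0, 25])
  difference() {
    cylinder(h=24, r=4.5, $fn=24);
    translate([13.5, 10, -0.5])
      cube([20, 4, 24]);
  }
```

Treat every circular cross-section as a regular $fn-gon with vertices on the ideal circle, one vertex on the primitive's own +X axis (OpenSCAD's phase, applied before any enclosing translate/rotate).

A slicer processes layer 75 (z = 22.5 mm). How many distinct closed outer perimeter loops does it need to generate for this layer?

1

At z = 22.5 mm: the r=4.5 cylinder gives a regular 24-gon of circumradius 4.5 (constant along its height); the cube at (13.5, 10) is present — its section is the full 20×4 rectangle; After the difference (first − rest): starting from the r=4.5 cylinder, the 20×4 cube at (13.5, 10) misses the remaining region (no effect) — 1 connected region; (whole slice rotated 25° about Z — lengths, areas and connectivity unchanged). The result has 1 disconnected region.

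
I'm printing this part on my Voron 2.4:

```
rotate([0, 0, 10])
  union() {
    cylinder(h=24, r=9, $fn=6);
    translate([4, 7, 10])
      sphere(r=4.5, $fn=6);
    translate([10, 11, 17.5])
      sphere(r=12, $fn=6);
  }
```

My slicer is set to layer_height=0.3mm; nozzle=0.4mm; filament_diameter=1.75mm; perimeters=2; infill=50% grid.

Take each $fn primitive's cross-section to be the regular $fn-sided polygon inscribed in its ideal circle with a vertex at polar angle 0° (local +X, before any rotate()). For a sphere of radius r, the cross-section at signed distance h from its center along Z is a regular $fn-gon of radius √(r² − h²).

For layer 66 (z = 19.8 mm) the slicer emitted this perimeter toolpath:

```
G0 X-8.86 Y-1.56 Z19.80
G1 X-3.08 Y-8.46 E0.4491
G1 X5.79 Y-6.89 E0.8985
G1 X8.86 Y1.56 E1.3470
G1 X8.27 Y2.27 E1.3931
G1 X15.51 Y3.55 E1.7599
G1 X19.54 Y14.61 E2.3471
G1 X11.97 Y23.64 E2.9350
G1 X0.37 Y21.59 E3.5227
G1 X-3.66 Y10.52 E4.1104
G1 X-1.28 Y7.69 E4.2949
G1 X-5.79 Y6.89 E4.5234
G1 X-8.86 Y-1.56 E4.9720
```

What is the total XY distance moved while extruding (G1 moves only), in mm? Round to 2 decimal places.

99.66 mm

Sum the Euclidean lengths of each G1 segment: total = 99.66 mm.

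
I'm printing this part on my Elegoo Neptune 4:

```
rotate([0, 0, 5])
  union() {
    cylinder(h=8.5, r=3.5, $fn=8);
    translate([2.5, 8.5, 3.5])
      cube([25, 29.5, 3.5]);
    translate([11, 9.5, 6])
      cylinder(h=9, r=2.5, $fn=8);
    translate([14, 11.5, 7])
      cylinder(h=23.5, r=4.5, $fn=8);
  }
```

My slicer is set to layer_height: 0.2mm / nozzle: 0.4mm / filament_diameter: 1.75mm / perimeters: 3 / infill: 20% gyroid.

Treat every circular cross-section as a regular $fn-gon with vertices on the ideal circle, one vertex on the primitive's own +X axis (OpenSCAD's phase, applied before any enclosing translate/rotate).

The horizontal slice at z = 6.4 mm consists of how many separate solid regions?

2

At z = 6.4 mm: the cylinder: section is a regular 8-gon, circumradius r=3.5; the cube at (2.5, 8.5) is present — its section is the full 25×29.5 rectangle; the r=2.5 cylinder at (11, 9.5) gives a regular 8-gon of circumradius 2.5 (constant along its height); the cylinder at (14, 11.5) is absent (z outside [7, 30.5]); Merging all regions: the regions partially overlap (shared area 13.42 mm²), so overlapping operands fuse into one piece — 2 connected regions; (rotated 5° about Z; rotation is an isometry so areas/perimeters/island counts are preserved). The result has 2 disconnected regions.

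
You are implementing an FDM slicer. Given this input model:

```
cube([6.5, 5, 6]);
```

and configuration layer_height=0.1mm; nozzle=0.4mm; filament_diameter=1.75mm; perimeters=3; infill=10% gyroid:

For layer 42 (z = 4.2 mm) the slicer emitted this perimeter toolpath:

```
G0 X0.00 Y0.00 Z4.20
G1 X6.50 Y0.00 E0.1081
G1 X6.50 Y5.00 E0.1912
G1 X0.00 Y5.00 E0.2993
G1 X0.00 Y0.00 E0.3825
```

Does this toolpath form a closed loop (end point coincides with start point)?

yes

Start point (G0): (0.00, 0.00). End point (last G1): the path returns to the start — closed.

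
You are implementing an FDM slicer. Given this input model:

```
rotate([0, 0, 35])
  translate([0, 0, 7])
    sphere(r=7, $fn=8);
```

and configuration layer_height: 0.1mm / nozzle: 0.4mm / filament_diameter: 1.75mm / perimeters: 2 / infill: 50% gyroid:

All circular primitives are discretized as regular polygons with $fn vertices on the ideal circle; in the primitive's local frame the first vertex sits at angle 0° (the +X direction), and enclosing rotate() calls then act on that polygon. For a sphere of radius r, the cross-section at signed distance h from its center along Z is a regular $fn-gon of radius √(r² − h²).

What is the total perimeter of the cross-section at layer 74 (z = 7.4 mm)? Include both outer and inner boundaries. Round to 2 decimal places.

At z = 7.4 mm: the r=7 sphere contributes a regular 8-gon of circumradius √(7²−0.4²) = 6.989 (perimeter = 2·8·6.989·sin(180°/8) = 42.79 mm); (whole slice rotated 35° about Z — lengths, areas and connectivity unchanged). Overall, the cross-section is a single solid region. Total boundary length (outer) = 42.79 mm.

42.79 mm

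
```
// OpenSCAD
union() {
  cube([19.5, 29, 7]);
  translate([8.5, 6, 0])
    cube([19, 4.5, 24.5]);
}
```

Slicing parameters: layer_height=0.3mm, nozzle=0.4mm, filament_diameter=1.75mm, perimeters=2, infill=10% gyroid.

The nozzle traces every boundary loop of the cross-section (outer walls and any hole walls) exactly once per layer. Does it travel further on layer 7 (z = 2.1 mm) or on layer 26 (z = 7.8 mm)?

Layer 7 (z = 2.1): the cube (footprint 19.5×29) is included at this height (perimeter 97.00 mm); the cube at (8.5, 6) (footprint 19×4.5) is included at this height (perimeter 47.00 mm); Combining (union): the regions partially overlap (shared area 49.50 mm²), so the edge portions inside another operand are dropped and the merged outline is re-measured after clipping — boundary = 113.00 mm. So its perimeter = 113.00 mm. Layer 26 (z = 7.8): the cube does not reach this height (z outside [0, 7]); the 19×4.5 cube at (8.5, 6) contributes its full rectangle (perimeter 47.00 mm); Taking the union: only the 19×4.5 cube at (8.5, 6) is present, so the union is just that shape — boundary = 47.00 mm. So its perimeter = 47.00 mm. Layer 7 is larger (113.00 vs 47.00 mm).

layer 7 (z = 2.1 mm)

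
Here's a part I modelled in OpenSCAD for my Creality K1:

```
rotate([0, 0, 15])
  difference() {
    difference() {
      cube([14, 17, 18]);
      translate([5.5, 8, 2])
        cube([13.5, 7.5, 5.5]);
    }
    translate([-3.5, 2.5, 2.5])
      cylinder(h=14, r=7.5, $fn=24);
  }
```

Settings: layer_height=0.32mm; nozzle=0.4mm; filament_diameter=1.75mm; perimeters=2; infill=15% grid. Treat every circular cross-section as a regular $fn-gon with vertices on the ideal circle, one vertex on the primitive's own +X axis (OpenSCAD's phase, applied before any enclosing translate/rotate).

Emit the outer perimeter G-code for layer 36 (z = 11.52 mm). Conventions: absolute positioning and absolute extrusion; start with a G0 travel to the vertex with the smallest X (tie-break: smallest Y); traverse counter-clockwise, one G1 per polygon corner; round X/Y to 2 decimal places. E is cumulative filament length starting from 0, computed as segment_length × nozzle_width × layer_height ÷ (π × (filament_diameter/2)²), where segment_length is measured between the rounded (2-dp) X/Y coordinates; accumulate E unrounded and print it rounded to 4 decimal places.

At z = 11.52 mm: the cube (footprint 14×17) is included at this height; the cube at (5.5, 8) does not reach this height (z outside [2, 7.5]); After the difference (first − rest): none of the subtracted shapes is present at this height, so the 14×17 cube is unchanged — 1 connected region; the r=7.5 cylinder at (-3.5, 2.5) contributes a regular 24-gon of circumradius 7.5; Subtracting the remaining from the first: starting from the result so far, the r=7.5 cylinder at (-3.5, 2.5) partially overlaps it — only the 28.12 mm² overlap (of its 174.70 mm²) is removed, clipping the outline — 1 connected region; (rotated 15° about Z; rotation is an isometry so areas/perimeters/island counts are preserved). The outline is a single polygon with 11 vertices. Extrusion per mm of travel: 0.4 × 0.32 / (π × 0.875²) = 0.053216. Accumulating E over each segment gives final E = 3.1952.

G0 X-4.40 Y16.42 Z11.52
G1 X-2.35 Y8.79 E0.4204
G1 X-2.09 Y8.75 E0.4344
G1 X-0.28 Y8.00 E0.5387
G1 X1.28 Y6.81 E0.6431
G1 X2.47 Y5.26 E0.7471
G1 X3.22 Y3.45 E0.8514
G1 X3.47 Y1.51 E0.9555
G1 X3.39 Y0.91 E0.9877
G1 X13.52 Y3.62 E1.5457
G1 X9.12 Y20.04 E2.4504
G1 X-4.40 Y16.42 E3.1952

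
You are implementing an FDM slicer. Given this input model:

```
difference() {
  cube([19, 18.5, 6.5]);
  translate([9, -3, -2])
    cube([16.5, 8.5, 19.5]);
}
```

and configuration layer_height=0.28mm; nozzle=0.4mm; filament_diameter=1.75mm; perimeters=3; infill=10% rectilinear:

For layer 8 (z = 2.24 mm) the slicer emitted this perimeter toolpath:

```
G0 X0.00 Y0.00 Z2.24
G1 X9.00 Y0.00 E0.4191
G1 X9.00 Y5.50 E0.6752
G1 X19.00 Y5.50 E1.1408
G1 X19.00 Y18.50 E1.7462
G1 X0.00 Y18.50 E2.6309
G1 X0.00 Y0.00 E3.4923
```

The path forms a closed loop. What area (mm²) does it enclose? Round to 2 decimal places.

Apply the shoelace formula to the sequence of (X, Y) vertices; enclosed area = 296.50 mm².

296.50 mm²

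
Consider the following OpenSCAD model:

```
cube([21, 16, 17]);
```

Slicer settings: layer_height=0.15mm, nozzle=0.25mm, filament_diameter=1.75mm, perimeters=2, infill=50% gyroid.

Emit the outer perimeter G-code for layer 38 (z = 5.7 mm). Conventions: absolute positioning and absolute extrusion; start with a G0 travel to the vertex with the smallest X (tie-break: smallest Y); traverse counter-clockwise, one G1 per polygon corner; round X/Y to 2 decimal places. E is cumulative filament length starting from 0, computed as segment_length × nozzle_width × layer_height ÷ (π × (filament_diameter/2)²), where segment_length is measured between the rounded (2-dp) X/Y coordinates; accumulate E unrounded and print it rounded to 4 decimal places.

G0 X0.00 Y0.00 Z5.70
G1 X21.00 Y0.00 E0.3274
G1 X21.00 Y16.00 E0.5769
G1 X0.00 Y16.00 E0.9043
G1 X0.00 Y0.00 E1.1537

At z = 5.7 mm: the cube (footprint 21×16) is included at this height. The outline is a single polygon with 4 vertices. Extrusion per mm of travel: 0.25 × 0.15 / (π × 0.875²) = 0.015591. Accumulating E over each segment gives final E = 1.1537.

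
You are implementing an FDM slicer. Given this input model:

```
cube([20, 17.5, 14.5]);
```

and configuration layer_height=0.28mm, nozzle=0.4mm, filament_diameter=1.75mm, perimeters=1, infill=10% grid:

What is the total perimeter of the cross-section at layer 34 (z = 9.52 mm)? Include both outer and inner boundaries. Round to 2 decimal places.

75.00 mm

At z = 9.52 mm: the cube (footprint 20×17.5) is included at this height (perimeter 75.00 mm). Overall, the cross-section is a single solid region. Total boundary length (outer) = 75.00 mm.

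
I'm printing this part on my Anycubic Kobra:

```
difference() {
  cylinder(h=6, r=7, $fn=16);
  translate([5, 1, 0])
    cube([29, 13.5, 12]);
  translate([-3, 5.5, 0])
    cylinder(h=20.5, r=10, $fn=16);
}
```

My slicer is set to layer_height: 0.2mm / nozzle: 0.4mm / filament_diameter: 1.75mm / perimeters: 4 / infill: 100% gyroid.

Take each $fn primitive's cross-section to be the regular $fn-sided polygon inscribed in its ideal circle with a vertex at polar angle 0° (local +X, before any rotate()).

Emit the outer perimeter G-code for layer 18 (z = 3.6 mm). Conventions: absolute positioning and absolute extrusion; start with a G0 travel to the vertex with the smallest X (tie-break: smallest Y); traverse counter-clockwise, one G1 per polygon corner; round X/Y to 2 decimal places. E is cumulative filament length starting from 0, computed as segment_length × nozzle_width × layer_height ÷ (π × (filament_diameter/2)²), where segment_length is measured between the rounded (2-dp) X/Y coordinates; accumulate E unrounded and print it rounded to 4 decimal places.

At z = 3.6 mm: the r=7 cylinder gives a regular 16-gon of circumradius 7 (constant along its height); the 29×13.5 cube at (5, 1) contributes its full rectangle; the r=10 cylinder at (-3, 5.5) contributes a regular 16-gon of circumradius 10; After the difference (first − rest): starting from the r=7 cylinder, the 29×13.5 cube at (5, 1) partially overlaps it — only the 4.35 mm² overlap (of its 391.50 mm²) is removed, clipping the outline; the r=10 cylinder at (-3, 5.5) partially overlaps it — only the 109.04 mm² overlap (of its 306.15 mm²) is removed, clipping the outline — 1 connected region. The outline is a single polygon with 13 vertices. Extrusion per mm of travel: 0.4 × 0.2 / (π × 0.875²) = 0.033260. Accumulating E over each segment gives final E = 1.1021.

G0 X-5.60 Y-3.98 Z3.60
G1 X-4.95 Y-4.95 E0.0388
G1 X-2.68 Y-6.47 E0.1297
G1 X0.00 Y-7.00 E0.2206
G1 X2.68 Y-6.47 E0.3114
G1 X4.95 Y-4.95 E0.4023
G1 X6.47 Y-2.68 E0.4932
G1 X7.00 Y0.00 E0.5840
G1 X6.80 Y1.00 E0.6179
G1 X5.79 Y1.00 E0.6515
G1 X4.07 Y-1.57 E0.7544
G1 X0.83 Y-3.74 E0.8841
G1 X-3.00 Y-4.50 E1.0140
G1 X-5.60 Y-3.98 E1.1021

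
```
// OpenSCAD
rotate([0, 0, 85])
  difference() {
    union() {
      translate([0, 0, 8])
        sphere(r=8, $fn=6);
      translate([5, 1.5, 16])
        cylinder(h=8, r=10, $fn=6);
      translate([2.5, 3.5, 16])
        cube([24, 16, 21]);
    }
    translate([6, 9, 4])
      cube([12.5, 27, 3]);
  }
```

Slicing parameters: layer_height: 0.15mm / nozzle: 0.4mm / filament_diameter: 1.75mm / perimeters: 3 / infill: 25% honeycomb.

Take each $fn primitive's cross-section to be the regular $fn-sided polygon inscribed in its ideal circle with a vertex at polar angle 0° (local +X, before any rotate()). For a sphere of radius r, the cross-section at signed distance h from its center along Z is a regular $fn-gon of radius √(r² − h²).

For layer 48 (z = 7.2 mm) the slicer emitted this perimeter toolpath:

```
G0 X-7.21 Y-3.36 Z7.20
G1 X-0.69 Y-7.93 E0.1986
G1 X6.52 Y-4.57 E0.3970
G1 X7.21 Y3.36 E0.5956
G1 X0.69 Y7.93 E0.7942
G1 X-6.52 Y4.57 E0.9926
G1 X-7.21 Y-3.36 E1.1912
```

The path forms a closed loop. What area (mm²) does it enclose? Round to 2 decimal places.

Apply the shoelace formula to the sequence of (X, Y) vertices; enclosed area = 164.57 mm².

164.57 mm²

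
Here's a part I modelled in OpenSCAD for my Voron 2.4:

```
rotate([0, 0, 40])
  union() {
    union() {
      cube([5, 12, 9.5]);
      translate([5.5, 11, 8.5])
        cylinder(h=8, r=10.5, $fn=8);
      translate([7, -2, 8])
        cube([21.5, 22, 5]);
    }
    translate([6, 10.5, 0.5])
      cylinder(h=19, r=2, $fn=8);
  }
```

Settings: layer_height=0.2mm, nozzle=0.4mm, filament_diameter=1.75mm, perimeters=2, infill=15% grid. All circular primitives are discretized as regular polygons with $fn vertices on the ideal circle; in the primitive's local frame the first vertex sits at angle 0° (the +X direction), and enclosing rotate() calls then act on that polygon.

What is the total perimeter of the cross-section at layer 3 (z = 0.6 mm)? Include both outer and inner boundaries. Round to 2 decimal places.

At z = 0.6 mm: the cube (footprint 5×12) is included at this height (perimeter 34.00 mm); the cylinder at (5.5, 11) is absent (z outside [8.5, 16.5]); the cube at (7, -2) does not reach this height (z outside [8, 13]); Merging all regions: only the 5×12 cube is present, so the union is just that shape — boundary = 34.00 mm; the r=2 cylinder at (6, 10.5) gives a regular 8-gon of circumradius 2 (constant along its height) (perimeter = 2·8·2.000·sin(180°/8) = 12.25 mm); Combining (union): the regions partially overlap (shared area 2.06 mm²), so the edge portions inside another operand are dropped and the merged outline is re-measured after clipping — boundary = 39.22 mm; (rotated 40° about Z; rotation is an isometry so areas/perimeters/island counts are preserved). Overall, the cross-section is a single solid region. Total boundary length (outer) = 39.22 mm.

39.22 mm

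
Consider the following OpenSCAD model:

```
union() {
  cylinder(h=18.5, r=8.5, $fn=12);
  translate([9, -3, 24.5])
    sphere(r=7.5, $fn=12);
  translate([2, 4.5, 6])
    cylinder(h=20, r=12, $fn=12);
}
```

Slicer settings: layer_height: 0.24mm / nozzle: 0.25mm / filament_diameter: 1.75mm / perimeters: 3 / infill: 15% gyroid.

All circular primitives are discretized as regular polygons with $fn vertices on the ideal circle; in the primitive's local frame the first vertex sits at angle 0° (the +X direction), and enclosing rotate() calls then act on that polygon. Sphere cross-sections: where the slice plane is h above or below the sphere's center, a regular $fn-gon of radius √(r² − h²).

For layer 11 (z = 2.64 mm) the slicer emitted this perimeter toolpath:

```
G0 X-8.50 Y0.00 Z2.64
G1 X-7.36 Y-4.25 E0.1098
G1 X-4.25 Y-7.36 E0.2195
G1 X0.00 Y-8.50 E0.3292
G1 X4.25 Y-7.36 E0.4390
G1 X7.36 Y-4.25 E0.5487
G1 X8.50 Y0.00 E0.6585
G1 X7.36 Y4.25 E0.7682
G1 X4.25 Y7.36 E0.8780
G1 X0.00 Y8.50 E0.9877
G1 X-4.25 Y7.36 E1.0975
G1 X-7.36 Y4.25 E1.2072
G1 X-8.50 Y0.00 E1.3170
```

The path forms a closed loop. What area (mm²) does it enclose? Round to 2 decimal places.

216.71 mm²

Apply the shoelace formula to the sequence of (X, Y) vertices; enclosed area = 216.71 mm².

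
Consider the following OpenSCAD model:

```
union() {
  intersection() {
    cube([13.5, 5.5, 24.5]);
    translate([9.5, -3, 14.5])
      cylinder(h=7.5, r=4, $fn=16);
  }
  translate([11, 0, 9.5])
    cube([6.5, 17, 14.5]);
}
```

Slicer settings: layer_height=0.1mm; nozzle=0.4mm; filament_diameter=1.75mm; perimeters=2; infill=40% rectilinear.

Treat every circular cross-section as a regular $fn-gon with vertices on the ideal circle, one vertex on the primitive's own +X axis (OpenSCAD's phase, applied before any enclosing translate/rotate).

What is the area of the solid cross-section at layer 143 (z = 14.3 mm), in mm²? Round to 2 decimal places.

110.50 mm²

At z = 14.3 mm: the cube (footprint 13.5×5.5) is included at this height (area 74.25 mm²); the cylinder at (9.5, -3) is absent (z outside [14.5, 22]); After intersecting: at least one operand is absent at this height, so nothing remains; the 6.5×17 cube at (11, 0) contributes its full rectangle (area 110.50 mm²); Merging all regions: only the 6.5×17 cube at (11, 0) is present, so the union is just that shape — area = 110.50 mm². Overall, the cross-section is a single solid region. Net area = 110.50 mm².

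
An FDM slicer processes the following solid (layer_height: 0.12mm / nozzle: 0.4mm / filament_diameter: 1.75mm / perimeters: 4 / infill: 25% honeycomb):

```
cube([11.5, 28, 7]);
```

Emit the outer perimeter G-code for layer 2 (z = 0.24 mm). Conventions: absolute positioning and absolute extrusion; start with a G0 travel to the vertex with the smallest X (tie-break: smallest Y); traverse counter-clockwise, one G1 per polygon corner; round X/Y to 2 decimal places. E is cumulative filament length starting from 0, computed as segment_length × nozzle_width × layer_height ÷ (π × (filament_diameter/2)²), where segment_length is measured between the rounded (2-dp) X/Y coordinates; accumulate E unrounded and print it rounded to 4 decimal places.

At z = 0.24 mm: the cube (footprint 11.5×28) is included at this height. The outline is a single polygon with 4 vertices. Extrusion per mm of travel: 0.4 × 0.12 / (π × 0.875²) = 0.019956. Accumulating E over each segment gives final E = 1.5765.

G0 X0.00 Y0.00 Z0.24
G1 X11.50 Y0.00 E0.2295
G1 X11.50 Y28.00 E0.7883
G1 X0.00 Y28.00 E1.0178
G1 X0.00 Y0.00 E1.5765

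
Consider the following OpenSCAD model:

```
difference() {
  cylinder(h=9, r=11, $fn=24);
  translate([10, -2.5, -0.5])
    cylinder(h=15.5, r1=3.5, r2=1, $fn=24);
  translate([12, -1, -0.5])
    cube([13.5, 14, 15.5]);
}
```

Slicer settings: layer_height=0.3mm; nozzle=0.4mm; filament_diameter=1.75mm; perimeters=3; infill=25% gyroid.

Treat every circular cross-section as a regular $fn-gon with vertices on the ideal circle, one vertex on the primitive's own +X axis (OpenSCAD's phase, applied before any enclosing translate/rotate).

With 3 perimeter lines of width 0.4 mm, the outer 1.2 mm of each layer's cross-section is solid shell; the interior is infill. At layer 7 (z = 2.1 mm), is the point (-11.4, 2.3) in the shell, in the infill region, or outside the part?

At z = 2.1 mm: the r=11 cylinder contributes a regular 24-gon of circumradius 11; the cone at (10, -2.5) contributes a regular 24-gon of circumradius 3.081 (interpolated between r1=3.5 and r2=1 at t=0.168); the cube at (12, -1) is present — its section is the full 13.5×14 rectangle; Subtracting the remaining from the first: starting from the r=11 cylinder, the cone at (10, -2.5) partially overlaps it — only the 17.73 mm² overlap (of its 29.48 mm²) is removed, clipping the outline; the 13.5×14 cube at (12, -1) misses the remaining region (no effect) — 1 connected region. Overall, the cross-section is a single solid region. The nearest boundary edge runs (-11.00, 0.00)→(-10.63, 2.85); distance from the point to it = 0.70 mm. The point is not inside any of the regions above, so it lies outside the cross-section (0.70 mm from the nearest boundary).

outside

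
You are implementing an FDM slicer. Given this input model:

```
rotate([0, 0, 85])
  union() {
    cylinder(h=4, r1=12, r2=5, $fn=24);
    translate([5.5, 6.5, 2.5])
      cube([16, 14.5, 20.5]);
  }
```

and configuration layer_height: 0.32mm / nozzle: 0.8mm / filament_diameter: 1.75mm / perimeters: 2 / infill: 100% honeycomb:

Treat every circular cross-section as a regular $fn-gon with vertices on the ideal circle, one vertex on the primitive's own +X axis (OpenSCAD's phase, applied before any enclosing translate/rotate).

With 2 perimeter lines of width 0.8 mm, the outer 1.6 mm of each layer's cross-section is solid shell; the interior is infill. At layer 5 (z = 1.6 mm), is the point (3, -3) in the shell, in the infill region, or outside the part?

At z = 1.6 mm: the cone contributes a regular 24-gon of circumradius 9.200 (interpolated between r1=12 and r2=5 at t=0.400); the cube at (5.5, 6.5) is not intersected at this z (z outside [2.5, 23]); Taking the union: only the cone is present, so the union is just that shape — 1 connected region; (whole slice rotated 85° about Z — lengths, areas and connectivity unchanged). Overall, the cross-section is a single solid region. Undo the 85° rotation: the query point maps to (-2.727, -3.250) in the un-rotated model frame. The nearest boundary edge runs (-6.51, -6.51)→(-4.60, -7.97); distance from the point to it = 4.88 mm. The point is inside the cross-section and 4.88 mm from the nearest boundary — more than the 1.6 mm shell width (2 × 0.8), so it's in the infill interior.

infill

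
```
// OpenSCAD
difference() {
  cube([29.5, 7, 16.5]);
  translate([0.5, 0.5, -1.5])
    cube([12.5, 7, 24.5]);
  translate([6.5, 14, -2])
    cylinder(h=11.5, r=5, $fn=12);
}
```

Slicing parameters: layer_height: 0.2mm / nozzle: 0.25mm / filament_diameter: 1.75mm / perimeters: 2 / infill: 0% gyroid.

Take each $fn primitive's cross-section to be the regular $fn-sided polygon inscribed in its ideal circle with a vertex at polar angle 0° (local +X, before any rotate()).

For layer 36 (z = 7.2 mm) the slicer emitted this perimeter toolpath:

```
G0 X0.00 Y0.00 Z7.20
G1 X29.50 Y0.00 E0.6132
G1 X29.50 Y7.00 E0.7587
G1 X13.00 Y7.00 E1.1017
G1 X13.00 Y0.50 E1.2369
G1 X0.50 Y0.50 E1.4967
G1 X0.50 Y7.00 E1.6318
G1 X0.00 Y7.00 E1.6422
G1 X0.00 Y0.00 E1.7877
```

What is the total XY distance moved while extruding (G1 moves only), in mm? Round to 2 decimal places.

Sum the Euclidean lengths of each G1 segment: total = 86.00 mm.

86.00 mm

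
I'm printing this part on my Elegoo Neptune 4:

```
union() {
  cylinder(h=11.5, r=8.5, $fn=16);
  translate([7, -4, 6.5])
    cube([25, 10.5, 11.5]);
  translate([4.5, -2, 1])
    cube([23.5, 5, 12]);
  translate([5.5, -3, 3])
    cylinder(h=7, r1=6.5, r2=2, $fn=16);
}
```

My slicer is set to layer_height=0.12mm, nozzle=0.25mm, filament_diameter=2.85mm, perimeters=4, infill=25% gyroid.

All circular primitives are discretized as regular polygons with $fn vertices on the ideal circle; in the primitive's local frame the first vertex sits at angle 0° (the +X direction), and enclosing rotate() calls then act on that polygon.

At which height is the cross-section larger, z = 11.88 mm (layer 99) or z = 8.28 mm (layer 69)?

Layer 99 (z = 11.88): the cylinder does not reach this height (z outside [0, 11.5]); the cube at (7, -4) (footprint 25×10.5) is included at this height (area 262.50 mm²); the 23.5×5 cube at (4.5, -2) contributes its full rectangle (area 117.50 mm²); the cone at (5.5, -3) is absent (z outside [3, 10]); Merging all regions: the regions partially overlap — summed areas 380.00 mm² minus the doubly-counted overlap 105.00 mm² gives 275.00 mm² — area = 275.00 mm². So its area = 275.00 mm². Layer 69 (z = 8.28): the cylinder: section is a regular 16-gon, circumradius r=8.5 (area = (16/2)·8.500²·sin(360°/16) = 221.19 mm²); the 25×10.5 cube at (7, -4) contributes its full rectangle (area 262.50 mm²); the cube at (4.5, -2) (footprint 23.5×5) is included at this height (area 117.50 mm²); the cone at (5.5, -3) contributes a regular 16-gon of circumradius 3.106 (interpolated between r1=6.5 and r2=2 at t=0.754) (area = (16/2)·3.106²·sin(360°/16) = 29.53 mm²); Merging all regions: the regions partially overlap — summed areas 630.72 mm² minus the doubly-counted overlap 153.70 mm² gives 477.02 mm² — area = 477.02 mm². So its area = 477.02 mm². Layer 69 is larger (477.02 vs 275.00 mm²).

layer 69 (z = 8.28 mm)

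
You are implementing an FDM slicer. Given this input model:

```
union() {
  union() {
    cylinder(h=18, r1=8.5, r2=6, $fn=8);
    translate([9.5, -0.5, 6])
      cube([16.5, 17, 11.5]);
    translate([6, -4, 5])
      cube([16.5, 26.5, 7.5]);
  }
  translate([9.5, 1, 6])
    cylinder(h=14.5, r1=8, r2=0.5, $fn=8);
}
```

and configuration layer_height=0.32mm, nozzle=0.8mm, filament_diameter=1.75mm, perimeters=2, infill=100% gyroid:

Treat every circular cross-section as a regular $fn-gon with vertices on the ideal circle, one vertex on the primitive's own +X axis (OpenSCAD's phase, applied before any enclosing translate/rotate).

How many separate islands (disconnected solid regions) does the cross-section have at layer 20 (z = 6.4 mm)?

1

At z = 6.4 mm: the cone (r1=8.5→r2=6) has section circumradius 7.611 here — a regular 8-gon; the cube at (9.5, -0.5) (footprint 16.5×17) is included at this height; the 16.5×26.5 cube at (6, -4) contributes its full rectangle; Merging all regions: the regions partially overlap (shared area 227.27 mm²), so overlapping operands fuse into one piece — 1 connected region; the cone at (9.5, 1): at t=0.028 of its height the radius interpolates to r₁+(r₂−r₁)t = 7.793, giving a regular 8-gon of that circumradius; Taking the union: the regions partially overlap (shared area 151.79 mm²), so overlapping operands fuse into one piece — 1 connected region. Overall, the cross-section is a single solid region. Island count = 1.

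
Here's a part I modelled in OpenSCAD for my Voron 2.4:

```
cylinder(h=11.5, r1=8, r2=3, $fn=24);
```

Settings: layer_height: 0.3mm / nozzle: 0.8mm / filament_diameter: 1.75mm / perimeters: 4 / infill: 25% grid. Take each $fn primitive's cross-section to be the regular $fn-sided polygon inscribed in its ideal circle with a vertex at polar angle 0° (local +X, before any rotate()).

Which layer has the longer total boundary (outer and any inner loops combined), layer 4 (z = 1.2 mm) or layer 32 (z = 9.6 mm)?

Layer 4 (z = 1.2): the cone (r1=8→r2=3) has section circumradius 7.478 here — a regular 24-gon (perimeter = 2·24·7.478·sin(180°/24) = 46.85 mm). So its perimeter = 46.85 mm. Layer 32 (z = 9.6): the cone (r1=8→r2=3) has section circumradius 3.826 here — a regular 24-gon (perimeter = 2·24·3.826·sin(180°/24) = 23.97 mm). So its perimeter = 23.97 mm. Layer 4 is larger (46.85 vs 23.97 mm).

layer 4 (z = 1.2 mm)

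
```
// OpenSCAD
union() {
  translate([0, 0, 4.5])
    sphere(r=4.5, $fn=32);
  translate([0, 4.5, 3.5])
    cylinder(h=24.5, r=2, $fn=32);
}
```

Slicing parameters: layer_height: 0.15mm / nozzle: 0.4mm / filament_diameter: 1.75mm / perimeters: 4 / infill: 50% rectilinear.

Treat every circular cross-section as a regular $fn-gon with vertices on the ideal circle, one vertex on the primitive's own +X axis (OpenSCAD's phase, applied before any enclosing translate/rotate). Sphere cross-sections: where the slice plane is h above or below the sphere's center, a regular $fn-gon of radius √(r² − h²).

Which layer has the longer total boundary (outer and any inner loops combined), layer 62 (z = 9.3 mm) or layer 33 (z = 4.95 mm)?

layer 33 (z = 4.95 mm)

Layer 62 (z = 9.3): the sphere is not intersected at this z (|z−center|=4.800 > r=4.5); the r=2 cylinder at (0, 4.5) gives a regular 32-gon of circumradius 2 (constant along its height) (perimeter = 2·32·2.000·sin(180°/32) = 12.55 mm); Merging all regions: only the r=2 cylinder at (0, 4.5) is present, so the union is just that shape — boundary = 12.55 mm. So its perimeter = 12.55 mm. Layer 33 (z = 4.95): the sphere: section is a regular 32-gon, circumradius = √(r²−h²) = √(4.5²−0.45²) = 4.477 (perimeter = 2·32·4.477·sin(180°/32) = 28.09 mm); the cylinder at (0, 4.5): section is a regular 32-gon, circumradius r=2 (perimeter = 2·32·2.000·sin(180°/32) = 12.55 mm); Taking the union: the regions partially overlap (shared area 5.51 mm²), so the edge portions inside another operand are dropped and the merged outline is re-measured after clipping — boundary = 31.32 mm. So its perimeter = 31.32 mm. Layer 33 is larger (31.32 vs 12.55 mm).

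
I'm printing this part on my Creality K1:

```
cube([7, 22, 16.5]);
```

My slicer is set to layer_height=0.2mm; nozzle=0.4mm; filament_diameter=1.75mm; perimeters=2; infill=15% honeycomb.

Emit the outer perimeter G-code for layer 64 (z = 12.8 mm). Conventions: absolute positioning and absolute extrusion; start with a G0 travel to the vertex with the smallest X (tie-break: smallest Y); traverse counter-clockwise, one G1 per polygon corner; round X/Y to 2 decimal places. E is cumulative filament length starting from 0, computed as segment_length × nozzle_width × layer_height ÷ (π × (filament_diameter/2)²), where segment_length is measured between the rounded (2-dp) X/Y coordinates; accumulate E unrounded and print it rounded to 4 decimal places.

G0 X0.00 Y0.00 Z12.80
G1 X7.00 Y0.00 E0.2328
G1 X7.00 Y22.00 E0.9645
G1 X0.00 Y22.00 E1.1974
G1 X0.00 Y0.00 E1.9291

At z = 12.8 mm: the cube (footprint 7×22) is included at this height. The outline is a single polygon with 4 vertices. Extrusion per mm of travel: 0.4 × 0.2 / (π × 0.875²) = 0.033260. Accumulating E over each segment gives final E = 1.9291.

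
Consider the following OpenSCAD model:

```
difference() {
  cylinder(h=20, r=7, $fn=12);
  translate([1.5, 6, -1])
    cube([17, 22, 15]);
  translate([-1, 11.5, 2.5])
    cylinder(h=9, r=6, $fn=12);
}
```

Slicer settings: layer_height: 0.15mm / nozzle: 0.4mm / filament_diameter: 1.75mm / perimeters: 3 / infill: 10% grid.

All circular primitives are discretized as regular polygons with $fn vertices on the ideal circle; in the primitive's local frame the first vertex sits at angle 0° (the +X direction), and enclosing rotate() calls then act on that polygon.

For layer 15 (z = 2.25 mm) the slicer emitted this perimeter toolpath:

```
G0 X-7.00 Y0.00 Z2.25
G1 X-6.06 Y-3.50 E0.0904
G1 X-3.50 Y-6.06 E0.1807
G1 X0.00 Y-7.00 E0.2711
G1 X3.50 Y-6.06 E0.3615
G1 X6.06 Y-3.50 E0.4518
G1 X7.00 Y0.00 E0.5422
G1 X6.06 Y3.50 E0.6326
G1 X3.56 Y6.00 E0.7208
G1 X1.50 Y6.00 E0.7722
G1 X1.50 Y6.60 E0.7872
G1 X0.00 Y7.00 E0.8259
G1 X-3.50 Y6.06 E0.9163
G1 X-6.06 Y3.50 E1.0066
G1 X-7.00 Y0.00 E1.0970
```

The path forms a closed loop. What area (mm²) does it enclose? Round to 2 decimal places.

146.29 mm²

Apply the shoelace formula to the sequence of (X, Y) vertices; enclosed area = 146.29 mm².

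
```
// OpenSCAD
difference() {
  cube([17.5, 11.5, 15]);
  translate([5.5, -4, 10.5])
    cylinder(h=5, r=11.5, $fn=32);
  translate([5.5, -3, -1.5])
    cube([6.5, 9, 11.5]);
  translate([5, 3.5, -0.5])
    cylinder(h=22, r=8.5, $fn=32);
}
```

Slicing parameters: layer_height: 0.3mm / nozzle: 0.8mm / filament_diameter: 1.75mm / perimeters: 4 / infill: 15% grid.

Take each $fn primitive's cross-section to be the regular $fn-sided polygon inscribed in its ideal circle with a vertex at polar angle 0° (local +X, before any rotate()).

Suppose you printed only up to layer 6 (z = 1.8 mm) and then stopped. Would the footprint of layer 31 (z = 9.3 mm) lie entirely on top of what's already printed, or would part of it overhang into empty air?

Compare the two slices. At z = 1.8: the 17.5×11.5 cube contributes its full rectangle (area 201.25 mm²); the cylinder at (5.5, -4) is absent (z outside [10.5, 15.5]); the cube at (5.5, -3) (footprint 6.5×9) is included at this height (area 58.50 mm²); the cylinder at (5, 3.5): section is a regular 32-gon, circumradius r=8.5 (area = (32/2)·8.500²·sin(360°/32) = 225.52 mm²); Taking the first minus the rest: starting from the 17.5×11.5 cube (201.25 mm²), the 6.5×9 cube at (5.5, -3) partially overlaps it — only the 39.00 mm² overlap (of its 58.50 mm²) is removed, clipping the outline; the r=8.5 cylinder at (5, 3.5) partially overlaps it — only the 101.67 mm² overlap (of its 225.52 mm²) is removed, clipping the outline — area = 60.58 mm². At z = 9.3: the cube (footprint 17.5×11.5) is included at this height (area 201.25 mm²); the cylinder at (5.5, -4) does not reach this height (z outside [10.5, 15.5]); the cube at (5.5, -3) is present — its section is the full 6.5×9 rectangle (area 58.50 mm²); the cylinder at (5, 3.5): section is a regular 32-gon, circumradius r=8.5 (area = (32/2)·8.500²·sin(360°/32) = 225.52 mm²); Subtracting the remaining from the first: starting from the 17.5×11.5 cube (201.25 mm²), the 6.5×9 cube at (5.5, -3) partially overlaps it — only the 39.00 mm² overlap (of its 58.50 mm²) is removed, clipping the outline; the r=8.5 cylinder at (5, 3.5) partially overlaps it — only the 101.67 mm² overlap (of its 225.52 mm²) is removed, clipping the outline — area = 60.58 mm². Checking containment: the cross-section at z = 9.3 is a subset of the cross-section at z = 1.8.

entirely on top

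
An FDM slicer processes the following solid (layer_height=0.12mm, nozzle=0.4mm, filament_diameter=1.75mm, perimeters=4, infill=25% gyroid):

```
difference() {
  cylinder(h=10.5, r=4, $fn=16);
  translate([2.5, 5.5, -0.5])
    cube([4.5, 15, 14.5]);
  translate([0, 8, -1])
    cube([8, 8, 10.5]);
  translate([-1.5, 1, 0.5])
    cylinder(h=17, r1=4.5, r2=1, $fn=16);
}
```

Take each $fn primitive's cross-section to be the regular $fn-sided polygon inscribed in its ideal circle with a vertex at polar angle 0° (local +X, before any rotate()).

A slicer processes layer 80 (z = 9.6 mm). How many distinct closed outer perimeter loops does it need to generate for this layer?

At z = 9.6 mm: the r=4 cylinder contributes a regular 16-gon of circumradius 4; the cube at (2.5, 5.5) is present — its section is the full 4.5×15 rectangle; the cube at (0, 8) is absent (z outside [-1, 9.5]); the cone at (-1.5, 1) (r1=4.5→r2=1) has section circumradius 2.626 here — a regular 16-gon; After the difference (first − rest): starting from the r=4 cylinder, the 4.5×15 cube at (2.5, 5.5) misses the remaining region (no effect); the cone at (-1.5, 1) partially overlaps it — only the 19.77 mm² overlap (of its 21.12 mm²) is removed, clipping the outline — 1 connected region. The result has 1 disconnected region.

1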